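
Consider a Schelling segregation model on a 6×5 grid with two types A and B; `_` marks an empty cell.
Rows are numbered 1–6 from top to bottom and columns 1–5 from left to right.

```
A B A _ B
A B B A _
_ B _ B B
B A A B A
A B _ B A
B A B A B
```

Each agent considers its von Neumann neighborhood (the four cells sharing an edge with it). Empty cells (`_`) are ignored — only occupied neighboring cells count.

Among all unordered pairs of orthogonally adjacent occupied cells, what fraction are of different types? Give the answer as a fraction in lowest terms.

23/32

Scan each occupied cell's neighbors to the right and below so each pair is counted once.
Row 1: A(1,1)–B(1,2)≠ A(1,1)–A(2,1)= B(1,2)–A(1,3)≠ B(1,2)–B(2,2)= A(1,3)–B(2,3)≠  → 3/5 unlike.
Row 2: A(2,1)–B(2,2)≠ B(2,2)–B(2,3)= B(2,2)–B(3,2)= B(2,3)–A(2,4)≠ A(2,4)–B(3,4)≠  → 3/5 unlike.
Row 3: B(3,2)–A(4,2)≠ B(3,4)–B(3,5)= B(3,4)–B(4,4)= B(3,5)–A(4,5)≠  → 2/4 unlike.
Row 4: B(4,1)–A(4,2)≠ B(4,1)–A(5,1)≠ A(4,2)–A(4,3)= A(4,2)–B(5,2)≠ A(4,3)–B(4,4)≠ B(4,4)–A(4,5)≠ B(4,4)–B(5,4)= A(4,5)–A(5,5)=  → 5/8 unlike.
Row 5: A(5,1)–B(5,2)≠ A(5,1)–B(6,1)≠ B(5,2)–A(6,2)≠ B(5,4)–A(5,5)≠ B(5,4)–A(6,4)≠ A(5,5)–B(6,5)≠  → 6/6 unlike.
Row 6: B(6,1)–A(6,2)≠ A(6,2)–B(6,3)≠ B(6,3)–A(6,4)≠ A(6,4)–B(6,5)≠  → 4/4 unlike.
Total adjacent occupied pairs: 32; unlike-type pairs: 23.
23/32 is already in lowest terms.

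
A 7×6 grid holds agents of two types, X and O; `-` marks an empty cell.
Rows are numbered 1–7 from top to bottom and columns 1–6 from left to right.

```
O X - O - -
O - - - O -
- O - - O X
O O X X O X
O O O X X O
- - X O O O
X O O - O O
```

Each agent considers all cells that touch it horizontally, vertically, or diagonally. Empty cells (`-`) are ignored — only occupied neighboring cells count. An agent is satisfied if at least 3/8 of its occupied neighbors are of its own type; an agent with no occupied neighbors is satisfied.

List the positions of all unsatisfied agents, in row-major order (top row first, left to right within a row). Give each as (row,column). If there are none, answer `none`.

(1,1)O 1/2 ok
(1,2)X 0/2 unhappy
(1,4)O 1/1 ok
(2,1)O 2/3 ok
(2,5)O 2/3 ok
(3,2)O 3/4 ok
(3,5)O 2/5 ok
(3,6)X 1/4 unhappy
(4,1)O 4/4 ok
(4,2)O 5/6 ok
(4,3)X 2/6 unhappy
(4,4)X 3/6 ok
(4,5)O 2/7 unhappy
(4,6)X 2/5 ok
(5,1)O 3/3 ok
(5,2)O 4/6 ok
(5,3)O 3/7 ok
(5,4)X 4/8 ok
(5,5)X 3/8 ok
(5,6)O 3/5 ok
(6,3)X 1/6 unhappy
(6,4)O 4/7 ok
(6,5)O 5/7 ok
(6,6)O 4/5 ok
(7,1)X 0/1 unhappy
(7,2)O 1/3 unhappy
(7,3)O 2/3 ok
(7,5)O 4/4 ok
(7,6)O 3/3 ok

(1,2), (3,6), (4,3), (4,5), (6,3), (7,1), (7,2)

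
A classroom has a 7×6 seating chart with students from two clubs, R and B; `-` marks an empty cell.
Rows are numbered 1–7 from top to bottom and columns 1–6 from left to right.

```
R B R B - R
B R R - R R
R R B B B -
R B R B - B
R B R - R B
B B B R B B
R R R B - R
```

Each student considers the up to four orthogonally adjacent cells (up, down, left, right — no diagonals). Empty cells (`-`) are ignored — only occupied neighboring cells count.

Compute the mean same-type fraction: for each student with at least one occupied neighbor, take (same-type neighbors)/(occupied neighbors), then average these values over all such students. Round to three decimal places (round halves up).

0.424

Row 1: (1,1)R 0/2 · (1,2)B 0/3 · (1,3)R 1/3 · (1,4)B 0/1 · (1,6)R 1/1
Row 2: (2,1)B 0/3 · (2,2)R 2/4 · (2,3)R 2/3 · (2,5)R 1/2 · (2,6)R 2/2
Row 3: (3,1)R 2/3 · (3,2)R 2/4 · (3,3)B 1/4 · (3,4)B 3/3 · (3,5)B 1/2
Row 4: (4,1)R 2/3 · (4,2)B 1/4 · (4,3)R 1/4 · (4,4)B 1/2 · (4,6)B 1/1
Row 5: (5,1)R 1/3 · (5,2)B 2/4 · (5,3)R 1/3 · (5,5)R 0/2 · (5,6)B 2/3
Row 6: (6,1)B 1/3 · (6,2)B 3/4 · (6,3)B 1/4 · (6,4)R 0/3 · (6,5)B 1/3 · (6,6)B 2/3
Row 7: (7,1)R 1/2 · (7,2)R 2/3 · (7,3)R 1/3 · (7,4)B 0/2 · (7,6)R 0/1
Sum over 36 students: 0/2 + 0/3 + 1/3 + 0/1 + 1/1 + 0/3 + 2/4 + 2/3 + 1/2 + 2/2 + 2/3 + 2/4 + 1/4 + 3/3 + 1/2 + 2/3 + 1/4 + 1/4 + 1/2 + 1/1 + 1/3 + 2/4 + 1/3 + 0/2 + 2/3 + 1/3 + 3/4 + 1/4 + 0/3 + 1/3 + 2/3 + 1/2 + 2/3 + 1/3 + 0/2 + 0/1 = 61/4; mean = 61/4 ÷ 36 = 61/144 = 0.423611… → 0.424.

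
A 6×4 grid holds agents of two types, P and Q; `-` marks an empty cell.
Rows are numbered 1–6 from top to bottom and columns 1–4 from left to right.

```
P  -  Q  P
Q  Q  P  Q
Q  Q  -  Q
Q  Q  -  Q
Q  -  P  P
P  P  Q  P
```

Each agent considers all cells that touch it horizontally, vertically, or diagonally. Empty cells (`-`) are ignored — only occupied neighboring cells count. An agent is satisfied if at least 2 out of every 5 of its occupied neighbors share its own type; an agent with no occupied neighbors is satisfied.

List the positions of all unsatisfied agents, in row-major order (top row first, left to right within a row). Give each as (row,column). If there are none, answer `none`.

(1,1), (1,4), (2,3), (4,4), (6,3)

(1,1)P 0/2 unhappy
(1,3)Q 2/4 ok
(1,4)P 1/3 unhappy
(2,1)Q 3/4 ok
(2,2)Q 4/6 ok
(2,3)P 1/6 unhappy
(2,4)Q 2/4 ok
(3,1)Q 5/5 ok
(3,2)Q 5/6 ok
(3,4)Q 2/3 ok
(4,1)Q 4/4 ok
(4,2)Q 4/5 ok
(4,4)Q 1/3 unhappy
(5,1)Q 2/4 ok
(5,3)P 3/6 ok
(5,4)P 2/4 ok
(6,1)P 1/2 ok
(6,2)P 2/4 ok
(6,3)Q 0/4 unhappy
(6,4)P 2/3 ok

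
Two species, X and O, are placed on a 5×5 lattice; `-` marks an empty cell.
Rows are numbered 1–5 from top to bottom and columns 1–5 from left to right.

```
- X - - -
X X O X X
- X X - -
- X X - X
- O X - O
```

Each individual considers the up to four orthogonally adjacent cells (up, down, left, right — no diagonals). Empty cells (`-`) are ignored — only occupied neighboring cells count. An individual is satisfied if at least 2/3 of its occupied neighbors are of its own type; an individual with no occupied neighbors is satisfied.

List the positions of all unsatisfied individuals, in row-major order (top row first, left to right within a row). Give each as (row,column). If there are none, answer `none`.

(1,2)X 1/1 ✓
(2,1)X 1/1 ✓
(2,2)X 3/4 ✓
(2,3)O 0/3 ✗
(2,4)X 1/2 ✗
(2,5)X 1/1 ✓
(3,2)X 3/3 ✓
(3,3)X 2/3 ✓
(4,2)X 2/3 ✓
(4,3)X 3/3 ✓
(4,5)X 0/1 ✗
(5,2)O 0/2 ✗
(5,3)X 1/2 ✗
(5,5)O 0/1 ✗

(2,3), (2,4), (4,5), (5,2), (5,3), (5,5)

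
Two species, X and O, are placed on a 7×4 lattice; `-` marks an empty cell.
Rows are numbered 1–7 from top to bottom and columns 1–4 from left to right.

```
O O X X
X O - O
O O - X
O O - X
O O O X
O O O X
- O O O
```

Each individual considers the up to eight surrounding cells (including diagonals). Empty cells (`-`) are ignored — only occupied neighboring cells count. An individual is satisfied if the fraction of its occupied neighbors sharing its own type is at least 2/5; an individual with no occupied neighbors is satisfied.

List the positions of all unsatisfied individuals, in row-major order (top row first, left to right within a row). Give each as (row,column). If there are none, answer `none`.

(1,3), (2,1), (2,4), (6,4)

Row 1: (1,1)O 2/3 satisfied · (1,2)O 2/4 satisfied · (1,3)X 1/4 not · (1,4)X 1/2 satisfied
Row 2: (2,1)X 0/5 not · (2,2)O 4/6 satisfied · (2,4)O 0/3 not
Row 3: (3,1)O 4/5 satisfied · (3,2)O 4/5 satisfied · (3,4)X 1/2 satisfied
Row 4: (4,1)O 5/5 satisfied · (4,2)O 6/6 satisfied · (4,4)X 2/3 satisfied
Row 5: (5,1)O 5/5 satisfied · (5,2)O 7/7 satisfied · (5,3)O 4/7 satisfied · (5,4)X 2/4 satisfied
Row 6: (6,1)O 4/4 satisfied · (6,2)O 7/7 satisfied · (6,3)O 6/8 satisfied · (6,4)X 1/5 not
Row 7: (7,2)O 4/4 satisfied · (7,3)O 4/5 satisfied · (7,4)O 2/3 satisfied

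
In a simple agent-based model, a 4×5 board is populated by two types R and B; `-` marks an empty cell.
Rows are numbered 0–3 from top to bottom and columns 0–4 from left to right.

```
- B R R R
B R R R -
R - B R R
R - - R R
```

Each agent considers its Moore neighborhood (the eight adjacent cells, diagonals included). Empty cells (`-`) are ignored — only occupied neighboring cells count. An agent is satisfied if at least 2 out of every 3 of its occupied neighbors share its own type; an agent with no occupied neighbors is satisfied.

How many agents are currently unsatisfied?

Row 0: (0,1)B 1/4 ✗ · (0,2)R 4/5 ✓ · (0,3)R 4/4 ✓ · (0,4)R 2/2 ✓
Row 1: (1,0)B 1/3 ✗ · (1,1)R 3/6 ✗ · (1,2)R 5/7 ✓ · (1,3)R 6/7 ✓
Row 2: (2,0)R 2/3 ✓ · (2,2)B 0/5 ✗ · (2,3)R 5/6 ✓ · (2,4)R 4/4 ✓
Row 3: (3,0)R 1/1 ✓ · (3,3)R 3/4 ✓ · (3,4)R 3/3 ✓
Unsatisfied: (0,1), (1,0), (1,1), (2,2) — 4 in total.

4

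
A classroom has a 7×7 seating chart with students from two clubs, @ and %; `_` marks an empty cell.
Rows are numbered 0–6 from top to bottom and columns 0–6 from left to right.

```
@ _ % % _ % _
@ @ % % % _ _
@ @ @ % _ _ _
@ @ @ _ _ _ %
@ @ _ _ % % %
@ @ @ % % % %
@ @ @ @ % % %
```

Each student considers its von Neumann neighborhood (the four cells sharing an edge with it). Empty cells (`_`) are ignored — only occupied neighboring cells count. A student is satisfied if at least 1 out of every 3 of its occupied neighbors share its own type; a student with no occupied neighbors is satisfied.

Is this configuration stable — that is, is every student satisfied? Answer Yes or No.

Row 0: (0,0)@ 1/1 ✓ · (0,2)% 2/2 ✓ · (0,3)% 2/2 ✓ · (0,5)% 0/0 ✓
Row 1: (1,0)@ 3/3 ✓ · (1,1)@ 2/3 ✓ · (1,2)% 2/4 ✓ · (1,3)% 4/4 ✓ · (1,4)% 1/1 ✓
Row 2: (2,0)@ 3/3 ✓ · (2,1)@ 4/4 ✓ · (2,2)@ 2/4 ✓ · (2,3)% 1/2 ✓
Row 3: (3,0)@ 3/3 ✓ · (3,1)@ 4/4 ✓ · (3,2)@ 2/2 ✓ · (3,6)% 1/1 ✓
Row 4: (4,0)@ 3/3 ✓ · (4,1)@ 3/3 ✓ · (4,4)% 2/2 ✓ · (4,5)% 3/3 ✓ · (4,6)% 3/3 ✓
Row 5: (5,0)@ 3/3 ✓ · (5,1)@ 4/4 ✓ · (5,2)@ 2/3 ✓ · (5,3)% 1/3 ✓ · (5,4)% 4/4 ✓ · (5,5)% 4/4 ✓ · (5,6)% 3/3 ✓
Row 6: (6,0)@ 2/2 ✓ · (6,1)@ 3/3 ✓ · (6,2)@ 3/3 ✓ · (6,3)@ 1/3 ✓ · (6,4)% 2/3 ✓ · (6,5)% 3/3 ✓ · (6,6)% 2/2 ✓
All meet the threshold, so the configuration is stable.

Yes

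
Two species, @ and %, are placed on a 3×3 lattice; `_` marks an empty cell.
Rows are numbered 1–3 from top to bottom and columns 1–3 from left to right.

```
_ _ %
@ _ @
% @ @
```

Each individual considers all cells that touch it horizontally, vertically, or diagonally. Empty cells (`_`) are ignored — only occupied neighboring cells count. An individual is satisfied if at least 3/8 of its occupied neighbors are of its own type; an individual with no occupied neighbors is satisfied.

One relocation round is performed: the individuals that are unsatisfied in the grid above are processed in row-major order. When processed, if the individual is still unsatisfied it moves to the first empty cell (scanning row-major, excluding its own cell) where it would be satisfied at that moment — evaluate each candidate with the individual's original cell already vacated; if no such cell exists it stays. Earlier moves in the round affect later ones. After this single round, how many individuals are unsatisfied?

Initially unsatisfied (in order): (1,3), (3,1).
  (1,3): no empty cell satisfies it; stays.
  (3,1): no empty cell satisfies it; stays.
Resulting grid:
_ _ %
@ _ @
% @ @
Unsatisfied now: (1,3), (3,1).

2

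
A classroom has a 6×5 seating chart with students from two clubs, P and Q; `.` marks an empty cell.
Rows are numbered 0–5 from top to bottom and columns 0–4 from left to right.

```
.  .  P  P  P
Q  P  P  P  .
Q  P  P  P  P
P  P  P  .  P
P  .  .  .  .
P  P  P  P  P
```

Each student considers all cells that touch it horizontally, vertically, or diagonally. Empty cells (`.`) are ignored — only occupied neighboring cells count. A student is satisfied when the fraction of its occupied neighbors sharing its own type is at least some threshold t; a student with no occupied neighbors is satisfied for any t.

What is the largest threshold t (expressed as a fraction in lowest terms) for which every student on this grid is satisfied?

1/5

Row 0: (0,2)P 4/4 · (0,3)P 4/4 · (0,4)P 2/2
Row 1: (1,0)Q 1/3 · (1,1)P 4/6 · (1,2)P 7/7 · (1,3)P 7/7
Row 2: (2,0)Q 1/5 · (2,1)P 6/8 · (2,2)P 7/7 · (2,3)P 6/6 · (2,4)P 3/3
Row 3: (3,0)P 3/4 · (3,1)P 5/6 · (3,2)P 4/4 · (3,4)P 2/2
Row 4: (4,0)P 4/4
Row 5: (5,0)P 2/2 · (5,1)P 3/3 · (5,2)P 2/2 · (5,3)P 2/2 · (5,4)P 1/1
The smallest same-type fraction is 1/5 at (2,0), which reduces to 1/5. Any threshold above that leaves this student unsatisfied.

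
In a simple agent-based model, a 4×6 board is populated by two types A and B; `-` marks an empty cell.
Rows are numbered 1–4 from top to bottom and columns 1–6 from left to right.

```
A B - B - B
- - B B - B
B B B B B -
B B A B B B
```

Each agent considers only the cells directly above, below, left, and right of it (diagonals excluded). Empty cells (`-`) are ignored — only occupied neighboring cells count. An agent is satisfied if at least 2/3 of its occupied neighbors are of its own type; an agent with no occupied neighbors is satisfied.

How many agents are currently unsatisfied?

(1,1)A 0/1 ✗
(1,2)B 0/1 ✗
(1,4)B 1/1 ✓
(1,6)B 1/1 ✓
(2,3)B 2/2 ✓
(2,4)B 3/3 ✓
(2,6)B 1/1 ✓
(3,1)B 2/2 ✓
(3,2)B 3/3 ✓
(3,3)B 3/4 ✓
(3,4)B 4/4 ✓
(3,5)B 2/2 ✓
(4,1)B 2/2 ✓
(4,2)B 2/3 ✓
(4,3)A 0/3 ✗
(4,4)B 2/3 ✓
(4,5)B 3/3 ✓
(4,6)B 1/1 ✓
Unsatisfied: (1,1), (1,2), (4,3) — 3 in total.

3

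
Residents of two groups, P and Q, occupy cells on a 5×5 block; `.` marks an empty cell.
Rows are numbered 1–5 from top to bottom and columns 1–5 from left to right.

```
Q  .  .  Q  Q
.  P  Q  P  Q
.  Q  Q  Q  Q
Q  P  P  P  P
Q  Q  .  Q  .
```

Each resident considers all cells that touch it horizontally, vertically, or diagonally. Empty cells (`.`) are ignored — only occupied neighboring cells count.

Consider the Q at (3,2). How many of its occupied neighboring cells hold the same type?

3

Occupied neighbors of (3,2): (2,2)=P, (2,3)=Q, (3,3)=Q, (4,1)=Q, (4,2)=P, (4,3)=P.
Same type (Q): 3 of 6.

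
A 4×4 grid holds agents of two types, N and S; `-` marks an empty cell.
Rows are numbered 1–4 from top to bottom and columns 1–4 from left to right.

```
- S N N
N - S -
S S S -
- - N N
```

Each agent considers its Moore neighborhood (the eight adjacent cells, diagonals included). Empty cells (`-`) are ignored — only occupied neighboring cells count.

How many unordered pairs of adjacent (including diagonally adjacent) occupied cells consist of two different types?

9

Scan each occupied cell's neighbors to the right and below (and the two forward diagonals) so each pair is counted once.
From row 1: 4 unlike of 6 pairs (running 4/6).
From row 2: 2 unlike of 4 pairs (running 6/10).
From row 3: 3 unlike of 5 pairs (running 9/15).
From row 4: 0 unlike of 1 pairs (running 9/16).
Total adjacent occupied pairs: 16; unlike-type pairs: 9.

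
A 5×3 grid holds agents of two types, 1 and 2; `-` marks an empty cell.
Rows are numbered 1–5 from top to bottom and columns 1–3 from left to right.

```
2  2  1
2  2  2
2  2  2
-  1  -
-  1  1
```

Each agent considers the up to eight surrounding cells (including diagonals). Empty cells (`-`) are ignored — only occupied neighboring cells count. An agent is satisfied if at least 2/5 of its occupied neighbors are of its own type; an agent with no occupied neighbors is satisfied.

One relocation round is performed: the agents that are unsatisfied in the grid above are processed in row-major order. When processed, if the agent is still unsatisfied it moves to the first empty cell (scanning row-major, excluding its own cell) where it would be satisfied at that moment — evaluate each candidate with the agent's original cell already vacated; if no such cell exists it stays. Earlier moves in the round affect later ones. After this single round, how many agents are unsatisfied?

Initially unsatisfied (in order): (1,3).
  (1,3) → (4,1).
Resulting grid:
2 2 -
2 2 2
2 2 2
1 1 -
- 1 1
All satisfied now.

0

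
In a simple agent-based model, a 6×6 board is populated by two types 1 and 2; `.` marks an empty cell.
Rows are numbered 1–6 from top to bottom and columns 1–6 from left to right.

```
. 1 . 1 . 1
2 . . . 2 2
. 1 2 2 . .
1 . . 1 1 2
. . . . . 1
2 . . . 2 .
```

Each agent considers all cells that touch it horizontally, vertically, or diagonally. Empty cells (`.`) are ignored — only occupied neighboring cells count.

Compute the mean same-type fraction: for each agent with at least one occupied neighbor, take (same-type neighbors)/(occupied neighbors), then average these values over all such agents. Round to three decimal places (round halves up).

0.289

(1,2)1 0/1
(1,4)1 0/1
(1,6)1 0/2
(2,1)2 0/2
(2,5)2 2/4
(2,6)2 1/2
(3,2)1 1/3
(3,3)2 1/3
(3,4)2 2/4
(4,1)1 1/1
(4,4)1 1/3
(4,5)1 2/4
(4,6)2 0/2
(5,6)1 1/3
(6,1)2 — no occupied neighbors
(6,5)2 0/1
Sum over 15 agents: 0/1 + 0/1 + 0/2 + 0/2 + 2/4 + 1/2 + 1/3 + 1/3 + 2/4 + 1/1 + 1/3 + 2/4 + 0/2 + 1/3 + 0/1 = 13/3; mean = 13/3 ÷ 15 = 13/45 = 0.288888… → 0.289.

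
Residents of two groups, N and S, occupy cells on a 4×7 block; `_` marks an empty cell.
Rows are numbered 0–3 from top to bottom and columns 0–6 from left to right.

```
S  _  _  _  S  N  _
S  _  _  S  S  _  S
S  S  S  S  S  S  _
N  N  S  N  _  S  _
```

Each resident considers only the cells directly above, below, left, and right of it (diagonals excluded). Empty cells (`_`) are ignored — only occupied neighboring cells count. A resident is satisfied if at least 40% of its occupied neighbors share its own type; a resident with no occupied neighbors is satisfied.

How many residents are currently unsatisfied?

(0,0)S 1/1 ✓
(0,4)S 1/2 ✓
(0,5)N 0/1 ✗
(1,0)S 2/2 ✓
(1,3)S 2/2 ✓
(1,4)S 3/3 ✓
(1,6)S 0/0 ✓
(2,0)S 2/3 ✓
(2,1)S 2/3 ✓
(2,2)S 3/3 ✓
(2,3)S 3/4 ✓
(2,4)S 3/3 ✓
(2,5)S 2/2 ✓
(3,0)N 1/2 ✓
(3,1)N 1/3 ✗
(3,2)S 1/3 ✗
(3,3)N 0/2 ✗
(3,5)S 1/1 ✓
Unsatisfied: (0,5), (3,1), (3,2), (3,3) — 4 in total.

4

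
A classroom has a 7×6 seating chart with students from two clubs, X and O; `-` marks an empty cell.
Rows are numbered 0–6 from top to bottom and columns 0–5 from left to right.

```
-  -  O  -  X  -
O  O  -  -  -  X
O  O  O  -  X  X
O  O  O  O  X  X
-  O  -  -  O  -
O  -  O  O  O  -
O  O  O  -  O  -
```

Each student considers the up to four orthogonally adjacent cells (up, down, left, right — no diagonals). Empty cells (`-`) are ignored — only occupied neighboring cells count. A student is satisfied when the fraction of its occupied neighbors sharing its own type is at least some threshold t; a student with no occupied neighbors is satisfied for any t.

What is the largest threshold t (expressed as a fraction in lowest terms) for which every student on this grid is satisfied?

(0,2)O — no occupied neighbors
(0,4)X — no occupied neighbors
(1,0)O 2/2
(1,1)O 2/2
(1,5)X 1/1
(2,0)O 3/3
(2,1)O 4/4
(2,2)O 2/2
(2,4)X 2/2
(2,5)X 3/3
(3,0)O 2/2
(3,1)O 4/4
(3,2)O 3/3
(3,3)O 1/2
(3,4)X 2/4
(3,5)X 2/2
(4,1)O 1/1
(4,4)O 1/2
(5,0)O 1/1
(5,2)O 2/2
(5,3)O 2/2
(5,4)O 3/3
(6,0)O 2/2
(6,1)O 2/2
(6,2)O 2/2
(6,4)O 1/1
The smallest same-type fraction is 1/2 at (3,3), which reduces to 1/2. Any threshold above that leaves this student unsatisfied.

1/2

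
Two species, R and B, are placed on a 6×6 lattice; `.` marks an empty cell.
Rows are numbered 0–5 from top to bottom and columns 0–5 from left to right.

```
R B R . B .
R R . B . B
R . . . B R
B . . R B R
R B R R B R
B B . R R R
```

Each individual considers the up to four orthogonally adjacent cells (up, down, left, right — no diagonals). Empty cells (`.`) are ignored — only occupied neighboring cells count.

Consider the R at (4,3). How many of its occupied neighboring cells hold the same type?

Occupied neighbors of (4,3): (3,3)=R, (5,3)=R, (4,2)=R, (4,4)=B.
Same type (R): 3 of 4.

3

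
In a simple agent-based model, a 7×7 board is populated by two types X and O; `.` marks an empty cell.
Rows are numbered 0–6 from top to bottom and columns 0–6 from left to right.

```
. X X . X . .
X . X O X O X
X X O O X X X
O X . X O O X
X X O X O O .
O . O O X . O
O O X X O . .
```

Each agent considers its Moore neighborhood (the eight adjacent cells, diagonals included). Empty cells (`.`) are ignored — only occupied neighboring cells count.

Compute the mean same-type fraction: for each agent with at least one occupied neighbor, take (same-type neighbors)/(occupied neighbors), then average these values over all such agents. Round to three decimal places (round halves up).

0.505

Row 0: (0,1)X 3/3 · (0,2)X 2/3 · (0,4)X 1/3
Row 1: (1,0)X 3/3 · (1,2)X 3/6 · (1,3)O 2/7 · (1,4)X 3/6 · (1,5)O 0/6 · (1,6)X 2/3
Row 2: (2,0)X 3/4 · (2,1)X 4/6 · (2,2)O 2/6 · (2,3)O 3/7 · (2,4)X 3/8 · (2,5)X 5/8 · (2,6)X 3/5
Row 3: (3,0)O 0/5 · (3,1)X 4/7 · (3,3)X 2/7 · (3,4)O 4/8 · (3,5)O 3/7 · (3,6)X 2/4
Row 4: (4,0)X 2/4 · (4,1)X 2/6 · (4,2)O 2/6 · (4,3)X 2/7 · (4,4)O 4/7 · (4,5)O 4/6
Row 5: (5,0)O 2/4 · (5,2)O 3/7 · (5,3)O 4/8 · (5,4)X 2/6 · (5,6)O 1/1
Row 6: (6,0)O 2/2 · (6,1)O 3/4 · (6,2)X 1/4 · (6,3)X 2/5 · (6,4)O 1/3
Sum over 38 agents: 3/3 + 2/3 + 1/3 + 3/3 + 3/6 + 2/7 + 3/6 + 0/6 + 2/3 + 3/4 + 4/6 + 2/6 + 3/7 + 3/8 + 5/8 + 3/5 + 0/5 + 4/7 + 2/7 + 4/8 + 3/7 + 2/4 + 2/4 + 2/6 + 2/6 + 2/7 + 4/7 + 4/6 + 2/4 + 3/7 + 4/8 + 2/6 + 1/1 + 2/2 + 3/4 + 1/4 + 2/5 + 1/3 = 1613/84; mean = 1613/84 ÷ 38 = 1613/3192 = 0.505325… → 0.505.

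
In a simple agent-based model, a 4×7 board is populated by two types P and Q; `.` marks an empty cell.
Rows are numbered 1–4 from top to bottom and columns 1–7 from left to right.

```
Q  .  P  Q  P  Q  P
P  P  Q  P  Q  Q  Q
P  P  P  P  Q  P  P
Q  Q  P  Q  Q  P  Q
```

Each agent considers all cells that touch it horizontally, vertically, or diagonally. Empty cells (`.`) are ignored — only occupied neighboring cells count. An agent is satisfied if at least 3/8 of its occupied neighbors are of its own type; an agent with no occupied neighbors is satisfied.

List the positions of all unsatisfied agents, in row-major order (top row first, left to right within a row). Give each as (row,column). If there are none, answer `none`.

(1,1), (1,5), (1,7), (2,3), (3,6), (4,1), (4,2), (4,7)

(1,1)Q 0/2 ✗
(1,3)P 2/4 ✓
(1,4)Q 2/5 ✓
(1,5)P 1/5 ✗
(1,6)Q 3/5 ✓
(1,7)P 0/3 ✗
(2,1)P 3/4 ✓
(2,2)P 5/7 ✓
(2,3)Q 1/7 ✗
(2,4)P 4/8 ✓
(2,5)Q 4/8 ✓
(2,6)Q 4/8 ✓
(2,7)Q 2/5 ✓
(3,1)P 3/5 ✓
(3,2)P 5/8 ✓
(3,3)P 5/8 ✓
(3,4)P 3/8 ✓
(3,5)Q 4/8 ✓
(3,6)P 2/8 ✗
(3,7)P 2/5 ✓
(4,1)Q 1/3 ✗
(4,2)Q 1/5 ✗
(4,3)P 3/5 ✓
(4,4)Q 2/5 ✓
(4,5)Q 2/5 ✓
(4,6)P 2/5 ✓
(4,7)Q 0/3 ✗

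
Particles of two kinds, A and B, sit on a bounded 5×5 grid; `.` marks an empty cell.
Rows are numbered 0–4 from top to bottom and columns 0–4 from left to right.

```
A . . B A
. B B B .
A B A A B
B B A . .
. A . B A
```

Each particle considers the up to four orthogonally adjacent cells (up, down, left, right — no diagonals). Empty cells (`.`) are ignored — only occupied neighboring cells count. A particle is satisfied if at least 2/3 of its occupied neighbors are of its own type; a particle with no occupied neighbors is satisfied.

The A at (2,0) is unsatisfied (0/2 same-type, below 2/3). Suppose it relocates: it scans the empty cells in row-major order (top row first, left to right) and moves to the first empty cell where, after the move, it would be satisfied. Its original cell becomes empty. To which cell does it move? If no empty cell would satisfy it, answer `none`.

Vacating (2,0). Empty cells in order:
  (0,1): 1/2 same-type → still unsatisfied.
  (0,2): 0/2 same-type → still unsatisfied.
  (1,0): 1/2 same-type → still unsatisfied.
  (1,4): 1/3 same-type → still unsatisfied.
  (3,3): 2/3 same-type → satisfied — stop here.

(3,3)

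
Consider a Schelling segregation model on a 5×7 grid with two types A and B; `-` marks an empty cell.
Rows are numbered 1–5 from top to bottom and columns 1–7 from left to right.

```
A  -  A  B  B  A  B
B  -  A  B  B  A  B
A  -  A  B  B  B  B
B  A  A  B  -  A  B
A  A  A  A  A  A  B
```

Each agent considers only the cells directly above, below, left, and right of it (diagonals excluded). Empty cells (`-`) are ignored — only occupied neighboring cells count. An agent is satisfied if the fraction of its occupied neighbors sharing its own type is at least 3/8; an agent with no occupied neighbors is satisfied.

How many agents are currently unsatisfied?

8

(1,1)A 0/1 not
(1,3)A 1/2 satisfied
(1,4)B 2/3 satisfied
(1,5)B 2/3 satisfied
(1,6)A 1/3 not
(1,7)B 1/2 satisfied
(2,1)B 0/2 not
(2,3)A 2/3 satisfied
(2,4)B 3/4 satisfied
(2,5)B 3/4 satisfied
(2,6)A 1/4 not
(2,7)B 2/3 satisfied
(3,1)A 0/2 not
(3,3)A 2/3 satisfied
(3,4)B 3/4 satisfied
(3,5)B 3/3 satisfied
(3,6)B 2/4 satisfied
(3,7)B 3/3 satisfied
(4,1)B 0/3 not
(4,2)A 2/3 satisfied
(4,3)A 3/4 satisfied
(4,4)B 1/3 not
(4,6)A 1/3 not
(4,7)B 2/3 satisfied
(5,1)A 1/2 satisfied
(5,2)A 3/3 satisfied
(5,3)A 3/3 satisfied
(5,4)A 2/3 satisfied
(5,5)A 2/2 satisfied
(5,6)A 2/3 satisfied
(5,7)B 1/2 satisfied
Unsatisfied: (1,1), (1,6), (2,1), (2,6), (3,1), (4,1), (4,4), (4,6) — 8 in total.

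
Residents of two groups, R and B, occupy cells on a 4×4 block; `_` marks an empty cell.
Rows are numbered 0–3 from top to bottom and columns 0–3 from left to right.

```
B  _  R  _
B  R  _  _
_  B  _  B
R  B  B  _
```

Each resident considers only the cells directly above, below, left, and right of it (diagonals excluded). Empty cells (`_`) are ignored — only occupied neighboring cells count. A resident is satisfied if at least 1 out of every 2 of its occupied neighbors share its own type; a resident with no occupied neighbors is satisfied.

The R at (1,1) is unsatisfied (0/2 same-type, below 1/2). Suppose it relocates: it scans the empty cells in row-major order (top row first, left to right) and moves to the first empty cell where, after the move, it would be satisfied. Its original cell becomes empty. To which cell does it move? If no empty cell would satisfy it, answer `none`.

(0,1)

Vacating (1,1). Empty cells in order:
  (0,1): 1/2 same-type → satisfied — stop here.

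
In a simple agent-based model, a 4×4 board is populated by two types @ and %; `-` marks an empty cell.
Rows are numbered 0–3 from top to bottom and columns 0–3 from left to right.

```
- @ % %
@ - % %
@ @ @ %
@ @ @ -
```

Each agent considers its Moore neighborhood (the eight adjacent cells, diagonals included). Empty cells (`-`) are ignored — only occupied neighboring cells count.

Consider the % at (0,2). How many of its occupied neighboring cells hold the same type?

3

Occupied neighbors of (0,2): (0,1)=@, (0,3)=%, (1,2)=%, (1,3)=%.
Same type (%): 3 of 4.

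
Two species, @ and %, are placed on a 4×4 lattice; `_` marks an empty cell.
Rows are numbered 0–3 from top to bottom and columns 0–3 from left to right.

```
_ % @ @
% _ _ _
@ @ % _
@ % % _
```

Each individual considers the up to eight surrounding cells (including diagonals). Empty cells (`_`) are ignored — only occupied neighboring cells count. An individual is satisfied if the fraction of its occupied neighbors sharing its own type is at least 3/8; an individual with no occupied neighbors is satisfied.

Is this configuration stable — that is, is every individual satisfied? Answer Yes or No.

No

(0,1)% 1/2 ✓
(0,2)@ 1/2 ✓
(0,3)@ 1/1 ✓
(1,0)% 1/3 ✗
(2,0)@ 2/4 ✓
(2,1)@ 2/6 ✗
(2,2)% 2/3 ✓
(3,0)@ 2/3 ✓
(3,1)% 2/5 ✓
(3,2)% 2/3 ✓
For instance (1,0) has only 1/3 same-type neighbors, below 3/8.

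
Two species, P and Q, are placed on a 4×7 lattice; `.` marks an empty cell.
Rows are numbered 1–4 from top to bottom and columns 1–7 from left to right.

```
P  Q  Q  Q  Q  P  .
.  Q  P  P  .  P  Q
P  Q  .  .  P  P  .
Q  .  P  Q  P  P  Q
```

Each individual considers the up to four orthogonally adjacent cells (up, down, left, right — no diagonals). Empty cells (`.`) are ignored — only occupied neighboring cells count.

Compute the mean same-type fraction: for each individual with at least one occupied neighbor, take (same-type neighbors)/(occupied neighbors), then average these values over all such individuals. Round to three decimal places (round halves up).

0.429

(1,1)P 0/1
(1,2)Q 2/3
(1,3)Q 2/3
(1,4)Q 2/3
(1,5)Q 1/2
(1,6)P 1/2
(2,2)Q 2/3
(2,3)P 1/3
(2,4)P 1/2
(2,6)P 2/3
(2,7)Q 0/1
(3,1)P 0/2
(3,2)Q 1/2
(3,5)P 2/2
(3,6)P 3/3
(4,1)Q 0/1
(4,3)P 0/1
(4,4)Q 0/2
(4,5)P 2/3
(4,6)P 2/3
(4,7)Q 0/1
Sum over 21 individuals: 0/1 + 2/3 + 2/3 + 2/3 + 1/2 + 1/2 + 2/3 + 1/3 + 1/2 + 2/3 + 0/1 + 0/2 + 1/2 + 2/2 + 3/3 + 0/1 + 0/1 + 0/2 + 2/3 + 2/3 + 0/1 = 9; mean = 9 ÷ 21 = 3/7 = 0.428571… → 0.429.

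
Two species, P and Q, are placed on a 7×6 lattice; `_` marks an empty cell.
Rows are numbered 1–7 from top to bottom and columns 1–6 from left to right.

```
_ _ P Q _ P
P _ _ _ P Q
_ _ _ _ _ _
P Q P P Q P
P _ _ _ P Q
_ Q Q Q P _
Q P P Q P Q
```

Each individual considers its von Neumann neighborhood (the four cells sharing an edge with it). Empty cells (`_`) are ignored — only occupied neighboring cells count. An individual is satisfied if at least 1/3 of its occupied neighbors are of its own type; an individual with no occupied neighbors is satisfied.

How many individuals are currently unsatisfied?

(1,3)P 0/1 unhappy
(1,4)Q 0/1 unhappy
(1,6)P 0/1 unhappy
(2,1)P 0/0 ok
(2,5)P 0/1 unhappy
(2,6)Q 0/2 unhappy
(4,1)P 1/2 ok
(4,2)Q 0/2 unhappy
(4,3)P 1/2 ok
(4,4)P 1/2 ok
(4,5)Q 0/3 unhappy
(4,6)P 0/2 unhappy
(5,1)P 1/1 ok
(5,5)P 1/3 ok
(5,6)Q 0/2 unhappy
(6,2)Q 1/2 ok
(6,3)Q 2/3 ok
(6,4)Q 2/3 ok
(6,5)P 2/3 ok
(7,1)Q 0/1 unhappy
(7,2)P 1/3 ok
(7,3)P 1/3 ok
(7,4)Q 1/3 ok
(7,5)P 1/3 ok
(7,6)Q 0/1 unhappy
Unsatisfied: (1,3), (1,4), (1,6), (2,5), (2,6), (4,2), (4,5), (4,6), (5,6), (7,1), (7,6) — 11 in total.

11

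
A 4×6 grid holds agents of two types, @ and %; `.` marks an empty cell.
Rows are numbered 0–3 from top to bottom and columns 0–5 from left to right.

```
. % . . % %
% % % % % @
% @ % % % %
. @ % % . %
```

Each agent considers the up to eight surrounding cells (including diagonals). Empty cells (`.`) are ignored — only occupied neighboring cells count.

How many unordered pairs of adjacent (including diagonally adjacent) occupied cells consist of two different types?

Scan each occupied cell's neighbors to the right and below (and the two forward diagonals) so each pair is counted once.
From row 0: 2 unlike of 9 pairs (running 2/9).
From row 1: 6 unlike of 21 pairs (running 8/30).
From row 2: 5 unlike of 16 pairs (running 13/46).
From row 3: 1 unlike of 2 pairs (running 14/48).
Total adjacent occupied pairs: 48; unlike-type pairs: 14.

14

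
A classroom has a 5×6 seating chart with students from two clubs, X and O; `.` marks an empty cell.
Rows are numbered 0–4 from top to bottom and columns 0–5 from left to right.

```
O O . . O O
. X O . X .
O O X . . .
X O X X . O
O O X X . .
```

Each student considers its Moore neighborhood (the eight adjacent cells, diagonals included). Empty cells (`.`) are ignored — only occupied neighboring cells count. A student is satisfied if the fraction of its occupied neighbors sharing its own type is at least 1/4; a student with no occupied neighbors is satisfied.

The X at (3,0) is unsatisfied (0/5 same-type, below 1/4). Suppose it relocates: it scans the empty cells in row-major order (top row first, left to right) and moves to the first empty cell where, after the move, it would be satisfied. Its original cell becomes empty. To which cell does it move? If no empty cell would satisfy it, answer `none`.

(0,2)

Vacating (3,0). Empty cells in order:
  (0,2): 1/3 same-type → satisfied — stop here.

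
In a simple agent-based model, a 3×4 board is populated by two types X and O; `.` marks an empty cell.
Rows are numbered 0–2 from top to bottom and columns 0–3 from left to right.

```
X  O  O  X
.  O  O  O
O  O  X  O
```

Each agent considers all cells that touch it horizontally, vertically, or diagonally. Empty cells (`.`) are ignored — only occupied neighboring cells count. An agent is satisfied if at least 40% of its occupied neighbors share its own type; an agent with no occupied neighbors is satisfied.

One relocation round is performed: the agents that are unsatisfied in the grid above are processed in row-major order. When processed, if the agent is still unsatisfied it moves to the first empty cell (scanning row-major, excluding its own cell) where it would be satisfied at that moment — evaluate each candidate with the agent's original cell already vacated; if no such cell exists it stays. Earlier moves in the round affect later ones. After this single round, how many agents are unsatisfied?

Initially unsatisfied (in order): (0,0), (0,3), (2,2).
  (0,0): no empty cell satisfies it; stays.
  (0,3): no empty cell satisfies it; stays.
  (2,2): no empty cell satisfies it; stays.
Resulting grid:
X O O X
. O O O
O O X O
Unsatisfied now: (0,0), (0,3), (2,2).

3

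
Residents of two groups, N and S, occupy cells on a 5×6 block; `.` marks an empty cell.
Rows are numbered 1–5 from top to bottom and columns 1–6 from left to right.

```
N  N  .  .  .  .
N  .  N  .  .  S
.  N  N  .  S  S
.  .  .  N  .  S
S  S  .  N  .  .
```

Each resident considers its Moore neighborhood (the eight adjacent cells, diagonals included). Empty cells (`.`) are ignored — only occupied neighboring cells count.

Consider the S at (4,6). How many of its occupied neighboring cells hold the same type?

Occupied neighbors of (4,6): (3,5)=S, (3,6)=S.
Same type (S): 2 of 2.

2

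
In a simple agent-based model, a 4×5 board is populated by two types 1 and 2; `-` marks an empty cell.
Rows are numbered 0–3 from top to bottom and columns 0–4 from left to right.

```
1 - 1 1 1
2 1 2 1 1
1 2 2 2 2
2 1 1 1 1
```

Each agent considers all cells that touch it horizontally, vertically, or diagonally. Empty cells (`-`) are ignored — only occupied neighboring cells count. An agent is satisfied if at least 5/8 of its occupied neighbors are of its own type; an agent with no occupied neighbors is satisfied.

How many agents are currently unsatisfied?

Row 0: (0,0)1 1/2 unhappy · (0,2)1 3/4 ok · (0,3)1 4/5 ok · (0,4)1 3/3 ok
Row 1: (1,0)2 1/4 unhappy · (1,1)1 3/7 unhappy · (1,2)2 3/7 unhappy · (1,3)1 4/8 unhappy · (1,4)1 3/5 unhappy
Row 2: (2,0)1 2/5 unhappy · (2,1)2 4/8 unhappy · (2,2)2 3/8 unhappy · (2,3)2 3/8 unhappy · (2,4)2 1/5 unhappy
Row 3: (3,0)2 1/3 unhappy · (3,1)1 2/5 unhappy · (3,2)1 2/5 unhappy · (3,3)1 2/5 unhappy · (3,4)1 1/3 unhappy
Unsatisfied: (0,0), (1,0), (1,1), (1,2), (1,3), (1,4), (2,0), (2,1), (2,2), (2,3), (2,4), (3,0), (3,1), (3,2), (3,3), (3,4) — 16 in total.

16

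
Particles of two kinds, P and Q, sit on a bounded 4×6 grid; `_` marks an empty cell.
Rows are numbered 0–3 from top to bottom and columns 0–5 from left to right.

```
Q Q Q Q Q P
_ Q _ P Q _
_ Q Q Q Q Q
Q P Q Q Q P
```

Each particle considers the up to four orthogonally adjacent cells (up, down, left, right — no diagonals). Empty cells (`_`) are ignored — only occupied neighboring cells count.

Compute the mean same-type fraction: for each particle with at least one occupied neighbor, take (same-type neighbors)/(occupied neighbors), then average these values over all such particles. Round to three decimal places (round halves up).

Row 0: (0,0)Q 1/1 · (0,1)Q 3/3 · (0,2)Q 2/2 · (0,3)Q 2/3 · (0,4)Q 2/3 · (0,5)P 0/1
Row 1: (1,1)Q 2/2 · (1,3)P 0/3 · (1,4)Q 2/3
Row 2: (2,1)Q 2/3 · (2,2)Q 3/3 · (2,3)Q 3/4 · (2,4)Q 4/4 · (2,5)Q 1/2
Row 3: (3,0)Q 0/1 · (3,1)P 0/3 · (3,2)Q 2/3 · (3,3)Q 3/3 · (3,4)Q 2/3 · (3,5)P 0/2
Sum over 20 particles: 1/1 + 3/3 + 2/2 + 2/3 + 2/3 + 0/1 + 2/2 + 0/3 + 2/3 + 2/3 + 3/3 + 3/4 + 4/4 + 1/2 + 0/1 + 0/3 + 2/3 + 3/3 + 2/3 + 0/2 = 49/4; mean = 49/4 ÷ 20 = 49/80 = 0.6125 → 0.613.

0.613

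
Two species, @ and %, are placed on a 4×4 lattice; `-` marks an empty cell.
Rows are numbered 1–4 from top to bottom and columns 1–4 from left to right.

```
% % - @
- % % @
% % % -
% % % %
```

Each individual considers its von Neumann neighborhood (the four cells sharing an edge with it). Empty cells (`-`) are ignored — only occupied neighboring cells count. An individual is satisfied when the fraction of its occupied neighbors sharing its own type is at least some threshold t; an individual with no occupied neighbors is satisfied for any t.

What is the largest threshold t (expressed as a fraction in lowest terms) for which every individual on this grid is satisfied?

Row 1: (1,1)% 1/1 · (1,2)% 2/2 · (1,4)@ 1/1
Row 2: (2,2)% 3/3 · (2,3)% 2/3 · (2,4)@ 1/2
Row 3: (3,1)% 2/2 · (3,2)% 4/4 · (3,3)% 3/3
Row 4: (4,1)% 2/2 · (4,2)% 3/3 · (4,3)% 3/3 · (4,4)% 1/1
The smallest same-type fraction is 1/2 at (2,4), which reduces to 1/2. Any threshold above that leaves this individual unsatisfied.

1/2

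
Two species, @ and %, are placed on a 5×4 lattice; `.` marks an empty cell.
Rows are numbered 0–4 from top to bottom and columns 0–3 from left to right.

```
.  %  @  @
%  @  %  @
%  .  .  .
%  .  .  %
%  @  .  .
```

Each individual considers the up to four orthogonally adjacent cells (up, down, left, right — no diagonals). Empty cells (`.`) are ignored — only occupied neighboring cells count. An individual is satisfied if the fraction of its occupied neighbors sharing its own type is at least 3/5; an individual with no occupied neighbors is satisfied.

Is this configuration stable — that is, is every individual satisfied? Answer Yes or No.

No

Row 0: (0,1)% 0/2 not · (0,2)@ 1/3 not · (0,3)@ 2/2 satisfied
Row 1: (1,0)% 1/2 not · (1,1)@ 0/3 not · (1,2)% 0/3 not · (1,3)@ 1/2 not
Row 2: (2,0)% 2/2 satisfied
Row 3: (3,0)% 2/2 satisfied · (3,3)% 0/0 satisfied
Row 4: (4,0)% 1/2 not · (4,1)@ 0/1 not
For instance (0,1) has only 0/2 same-type neighbors, below 3/5.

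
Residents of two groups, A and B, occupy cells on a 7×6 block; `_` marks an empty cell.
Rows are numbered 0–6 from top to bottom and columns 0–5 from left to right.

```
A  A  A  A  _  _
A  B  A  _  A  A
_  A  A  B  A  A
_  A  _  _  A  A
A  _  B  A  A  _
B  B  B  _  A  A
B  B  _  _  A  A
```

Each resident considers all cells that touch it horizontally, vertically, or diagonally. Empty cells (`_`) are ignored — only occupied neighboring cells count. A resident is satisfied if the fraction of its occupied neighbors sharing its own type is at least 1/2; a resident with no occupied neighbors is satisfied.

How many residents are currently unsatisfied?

3

Row 0: (0,0)A 2/3 ok · (0,1)A 4/5 ok · (0,2)A 3/4 ok · (0,3)A 3/3 ok
Row 1: (1,0)A 3/4 ok · (1,1)B 0/7 unhappy · (1,2)A 5/7 ok · (1,4)A 4/5 ok · (1,5)A 3/3 ok
Row 2: (2,1)A 4/5 ok · (2,2)A 3/5 ok · (2,3)B 0/5 unhappy · (2,4)A 5/6 ok · (2,5)A 5/5 ok
Row 3: (3,1)A 3/4 ok · (3,4)A 5/6 ok · (3,5)A 4/4 ok
Row 4: (4,0)A 1/3 unhappy · (4,2)B 2/4 ok · (4,3)A 3/5 ok · (4,4)A 5/5 ok
Row 5: (5,0)B 3/4 ok · (5,1)B 5/6 ok · (5,2)B 3/4 ok · (5,4)A 5/5 ok · (5,5)A 4/4 ok
Row 6: (6,0)B 3/3 ok · (6,1)B 4/4 ok · (6,4)A 3/3 ok · (6,5)A 3/3 ok
Unsatisfied: (1,1), (2,3), (4,0) — 3 in total.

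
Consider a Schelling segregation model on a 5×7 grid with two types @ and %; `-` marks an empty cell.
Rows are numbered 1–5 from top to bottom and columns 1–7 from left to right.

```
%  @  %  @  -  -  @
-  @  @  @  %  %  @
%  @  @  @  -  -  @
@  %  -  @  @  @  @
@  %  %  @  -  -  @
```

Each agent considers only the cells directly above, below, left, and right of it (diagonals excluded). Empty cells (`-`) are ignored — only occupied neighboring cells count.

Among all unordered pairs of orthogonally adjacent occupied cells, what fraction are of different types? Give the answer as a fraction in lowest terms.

6/17

Scan each occupied cell's neighbors to the right and below so each pair is counted once.
From row 1: 4 unlike of 7 pairs (running 4/7).
From row 2: 2 unlike of 9 pairs (running 6/16).
From row 3: 3 unlike of 7 pairs (running 9/23).
From row 4: 1 unlike of 8 pairs (running 10/31).
From row 5: 2 unlike of 3 pairs (running 12/34).
Total adjacent occupied pairs: 34; unlike-type pairs: 12.
12/34 reduces to 6/17.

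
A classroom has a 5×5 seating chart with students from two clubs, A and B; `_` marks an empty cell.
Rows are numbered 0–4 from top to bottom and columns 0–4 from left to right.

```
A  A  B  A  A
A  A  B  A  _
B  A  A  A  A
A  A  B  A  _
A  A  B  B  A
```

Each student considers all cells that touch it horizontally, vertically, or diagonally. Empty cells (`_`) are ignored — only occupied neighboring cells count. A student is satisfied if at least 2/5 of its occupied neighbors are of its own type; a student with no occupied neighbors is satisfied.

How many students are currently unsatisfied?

(0,0)A 3/3 ✓
(0,1)A 3/5 ✓
(0,2)B 1/5 ✗
(0,3)A 2/4 ✓
(0,4)A 2/2 ✓
(1,0)A 4/5 ✓
(1,1)A 5/8 ✓
(1,2)B 1/8 ✗
(1,3)A 5/7 ✓
(2,0)B 0/5 ✗
(2,1)A 5/8 ✓
(2,2)A 6/8 ✓
(2,3)A 4/6 ✓
(2,4)A 3/3 ✓
(3,0)A 4/5 ✓
(3,1)A 5/8 ✓
(3,2)B 2/8 ✗
(3,3)A 4/7 ✓
(4,0)A 3/3 ✓
(4,1)A 3/5 ✓
(4,2)B 2/5 ✓
(4,3)B 2/4 ✓
(4,4)A 1/2 ✓
Unsatisfied: (0,2), (1,2), (2,0), (3,2) — 4 in total.

4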